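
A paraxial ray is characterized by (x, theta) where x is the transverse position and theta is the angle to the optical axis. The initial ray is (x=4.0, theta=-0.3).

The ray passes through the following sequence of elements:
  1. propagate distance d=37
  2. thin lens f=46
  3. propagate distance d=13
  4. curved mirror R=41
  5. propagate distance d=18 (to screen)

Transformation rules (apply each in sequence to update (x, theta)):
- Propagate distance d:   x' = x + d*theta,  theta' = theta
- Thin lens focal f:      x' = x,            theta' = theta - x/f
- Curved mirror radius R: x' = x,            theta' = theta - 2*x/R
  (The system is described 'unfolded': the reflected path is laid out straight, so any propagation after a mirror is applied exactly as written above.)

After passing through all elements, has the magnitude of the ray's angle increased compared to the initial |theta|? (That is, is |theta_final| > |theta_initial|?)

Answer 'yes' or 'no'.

Initial: x=4.0000 theta=-0.3000
After 1 (propagate distance d=37): x=-7.1000 theta=-0.3000
After 2 (thin lens f=46): x=-7.1000 theta=-67/460 (≈-0.1457)
After 3 (propagate distance d=13): x=-4137/460 (≈-8.9935) theta=-67/460 (≈-0.1457)
After 4 (curved mirror R=41): x=-4137/460 (≈-8.9935) theta=5527/18860 (≈0.2931)
After 5 (propagate distance d=18 (to screen)): x=-70131/18860 (≈-3.7185) theta=5527/18860 (≈0.2931)
|theta_initial|=0.3000 |theta_final|=5527/18860 (≈0.2931) -> not increased

Answer: no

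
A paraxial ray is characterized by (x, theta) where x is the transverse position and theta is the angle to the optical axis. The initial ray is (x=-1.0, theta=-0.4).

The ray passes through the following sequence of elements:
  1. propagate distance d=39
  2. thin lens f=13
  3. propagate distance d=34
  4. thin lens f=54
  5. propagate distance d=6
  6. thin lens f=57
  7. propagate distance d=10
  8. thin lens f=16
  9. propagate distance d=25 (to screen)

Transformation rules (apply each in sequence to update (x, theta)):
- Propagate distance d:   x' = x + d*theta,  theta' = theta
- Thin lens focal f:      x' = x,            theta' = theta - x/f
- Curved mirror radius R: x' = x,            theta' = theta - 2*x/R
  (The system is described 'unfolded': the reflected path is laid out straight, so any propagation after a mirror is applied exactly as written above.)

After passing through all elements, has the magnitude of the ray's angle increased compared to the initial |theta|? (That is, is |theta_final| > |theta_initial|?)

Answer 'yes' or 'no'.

Answer: yes

Derivation:
Initial: x=-1.0000 theta=-0.4000
After 1 (propagate distance d=39): x=-16.6000 theta=-0.4000
After 2 (thin lens f=13): x=-16.6000 theta=57/65 (≈0.8769)
After 3 (propagate distance d=34): x=859/65 (≈13.2154) theta=57/65 (≈0.8769)
After 4 (thin lens f=54): x=859/65 (≈13.2154) theta=2219/3510 (≈0.6322)
After 5 (propagate distance d=6): x=1990/117 (≈17.0085) theta=2219/3510 (≈0.6322)
After 6 (thin lens f=57): x=1990/117 (≈17.0085) theta=22261/66690 (≈0.3338)
After 7 (propagate distance d=10): x=135691/6669 (≈20.3465) theta=22261/66690 (≈0.3338)
After 8 (thin lens f=16): x=135691/6669 (≈20.3465) theta=-166789/177840 (≈-0.9379)
After 9 (propagate distance d=25 (to screen)): x=-330779/106704 (≈-3.1000) theta=-166789/177840 (≈-0.9379)
|theta_initial|=0.4000 |theta_final|=166789/177840 (≈0.9379) -> increased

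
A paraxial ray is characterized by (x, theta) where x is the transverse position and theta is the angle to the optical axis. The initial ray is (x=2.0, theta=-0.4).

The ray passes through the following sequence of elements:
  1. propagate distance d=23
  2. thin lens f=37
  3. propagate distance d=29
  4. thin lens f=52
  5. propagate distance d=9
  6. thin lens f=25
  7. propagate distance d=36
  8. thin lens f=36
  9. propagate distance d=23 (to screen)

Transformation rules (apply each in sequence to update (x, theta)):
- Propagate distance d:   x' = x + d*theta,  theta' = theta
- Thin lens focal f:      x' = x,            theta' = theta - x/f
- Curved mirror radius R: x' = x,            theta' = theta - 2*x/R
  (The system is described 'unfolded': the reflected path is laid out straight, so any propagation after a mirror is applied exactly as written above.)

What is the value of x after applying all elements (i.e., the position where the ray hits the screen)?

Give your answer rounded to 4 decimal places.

Initial: x=2.0000 theta=-0.4000
After 1 (propagate distance d=23): x=-7.2000 theta=-0.4000
After 2 (thin lens f=37): x=-7.2000 theta=-38/185 (≈-0.2054)
After 3 (propagate distance d=29): x=-2434/185 (≈-13.1568) theta=-38/185 (≈-0.2054)
After 4 (thin lens f=52): x=-2434/185 (≈-13.1568) theta=229/4810 (≈0.0476)
After 5 (propagate distance d=9): x=-61223/4810 (≈-12.7283) theta=229/4810 (≈0.0476)
After 6 (thin lens f=25): x=-61223/4810 (≈-12.7283) theta=33474/60125 (≈0.5567)
After 7 (propagate distance d=36): x=879553/120250 (≈7.3144) theta=33474/60125 (≈0.5567)
After 8 (thin lens f=36): x=879553/120250 (≈7.3144) theta=61223/173160 (≈0.3536)
After 9 (propagate distance d=23 (to screen)): x=66867133/4329000 (≈15.4463) theta=61223/173160 (≈0.3536)
Rounded to 4 decimal places: x = 15.4463

Answer: 15.4463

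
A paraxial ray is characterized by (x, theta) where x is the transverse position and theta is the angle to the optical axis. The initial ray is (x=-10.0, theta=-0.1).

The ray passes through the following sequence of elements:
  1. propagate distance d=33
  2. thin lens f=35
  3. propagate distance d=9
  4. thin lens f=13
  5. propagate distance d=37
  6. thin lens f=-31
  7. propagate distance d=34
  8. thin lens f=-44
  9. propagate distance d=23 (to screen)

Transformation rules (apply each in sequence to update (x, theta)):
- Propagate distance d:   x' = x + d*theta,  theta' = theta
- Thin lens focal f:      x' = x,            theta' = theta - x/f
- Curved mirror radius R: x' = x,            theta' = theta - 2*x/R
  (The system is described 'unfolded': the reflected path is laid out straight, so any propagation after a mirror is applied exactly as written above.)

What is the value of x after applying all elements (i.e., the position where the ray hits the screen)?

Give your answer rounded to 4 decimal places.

Initial: x=-10.0000 theta=-0.1000
After 1 (propagate distance d=33): x=-13.3000 theta=-0.1000
After 2 (thin lens f=35): x=-13.3000 theta=0.2800
After 3 (propagate distance d=9): x=-10.7800 theta=0.2800
After 4 (thin lens f=13): x=-10.7800 theta=721/650 (≈1.1092)
After 5 (propagate distance d=37): x=1967/65 (≈30.2615) theta=721/650 (≈1.1092)
After 6 (thin lens f=-31): x=1967/65 (≈30.2615) theta=42021/20150 (≈2.0854)
After 7 (propagate distance d=34): x=1019242/10075 (≈101.1655) theta=42021/20150 (≈2.0854)
After 8 (thin lens f=-44): x=1019242/10075 (≈101.1655) theta=485926/110825 (≈4.3846)
After 9 (propagate distance d=23 (to screen)): x=4477592/22165 (≈202.0118) theta=485926/110825 (≈4.3846)
Rounded to 4 decimal places: x = 202.0118

Answer: 202.0118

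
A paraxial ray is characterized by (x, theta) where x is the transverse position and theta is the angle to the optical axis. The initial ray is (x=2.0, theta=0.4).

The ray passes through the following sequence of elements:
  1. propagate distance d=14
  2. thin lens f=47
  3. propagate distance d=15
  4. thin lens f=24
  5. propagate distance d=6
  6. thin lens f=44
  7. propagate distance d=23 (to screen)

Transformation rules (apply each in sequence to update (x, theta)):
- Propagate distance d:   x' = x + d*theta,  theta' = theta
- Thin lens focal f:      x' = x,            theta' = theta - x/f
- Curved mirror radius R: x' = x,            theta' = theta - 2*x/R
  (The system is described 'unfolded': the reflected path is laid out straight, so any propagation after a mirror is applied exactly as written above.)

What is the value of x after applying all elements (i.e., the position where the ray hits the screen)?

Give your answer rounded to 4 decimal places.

Answer: -0.5457

Derivation:
Initial: x=2.0000 theta=0.4000
After 1 (propagate distance d=14): x=7.6000 theta=0.4000
After 2 (thin lens f=47): x=7.6000 theta=56/235 (≈0.2383)
After 3 (propagate distance d=15): x=2626/235 (≈11.1745) theta=56/235 (≈0.2383)
After 4 (thin lens f=24): x=2626/235 (≈11.1745) theta=-641/2820 (≈-0.2273)
After 5 (propagate distance d=6): x=4611/470 (≈9.8106) theta=-641/2820 (≈-0.2273)
After 6 (thin lens f=44): x=4611/470 (≈9.8106) theta=-5587/12408 (≈-0.4503)
After 7 (propagate distance d=23 (to screen)): x=-33853/62040 (≈-0.5457) theta=-5587/12408 (≈-0.4503)
Rounded to 4 decimal places: x = -0.5457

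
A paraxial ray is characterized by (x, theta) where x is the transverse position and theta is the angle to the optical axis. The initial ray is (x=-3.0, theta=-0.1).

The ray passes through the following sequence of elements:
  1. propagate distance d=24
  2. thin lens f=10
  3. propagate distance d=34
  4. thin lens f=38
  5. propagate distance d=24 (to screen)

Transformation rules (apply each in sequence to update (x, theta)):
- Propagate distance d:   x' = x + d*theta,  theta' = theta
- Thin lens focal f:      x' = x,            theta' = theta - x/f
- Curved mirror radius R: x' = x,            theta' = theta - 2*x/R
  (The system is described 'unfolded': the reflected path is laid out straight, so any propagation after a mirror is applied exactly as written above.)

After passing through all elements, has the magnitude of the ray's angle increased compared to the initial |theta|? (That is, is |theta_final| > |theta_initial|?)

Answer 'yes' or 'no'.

Initial: x=-3.0000 theta=-0.1000
After 1 (propagate distance d=24): x=-5.4000 theta=-0.1000
After 2 (thin lens f=10): x=-5.4000 theta=0.4400
After 3 (propagate distance d=34): x=9.5600 theta=0.4400
After 4 (thin lens f=38): x=9.5600 theta=179/950 (≈0.1884)
After 5 (propagate distance d=24 (to screen)): x=6689/475 (≈14.0821) theta=179/950 (≈0.1884)
|theta_initial|=0.1000 |theta_final|=179/950 (≈0.1884) -> increased

Answer: yes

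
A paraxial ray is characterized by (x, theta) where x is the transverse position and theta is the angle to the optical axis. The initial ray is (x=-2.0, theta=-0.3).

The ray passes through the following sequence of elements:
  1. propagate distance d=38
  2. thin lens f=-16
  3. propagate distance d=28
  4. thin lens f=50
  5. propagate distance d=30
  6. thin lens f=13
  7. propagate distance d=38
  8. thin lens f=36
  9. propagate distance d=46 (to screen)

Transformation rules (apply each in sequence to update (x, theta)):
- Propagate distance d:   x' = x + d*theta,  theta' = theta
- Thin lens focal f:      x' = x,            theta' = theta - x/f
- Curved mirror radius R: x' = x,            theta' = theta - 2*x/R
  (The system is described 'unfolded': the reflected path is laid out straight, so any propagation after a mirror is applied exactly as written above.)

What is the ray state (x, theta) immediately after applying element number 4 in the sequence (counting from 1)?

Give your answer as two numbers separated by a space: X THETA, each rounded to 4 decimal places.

Initial: x=-2.0000 theta=-0.3000
After 1 (propagate distance d=38): x=-13.4000 theta=-0.3000
After 2 (thin lens f=-16): x=-13.4000 theta=-1.1375
After 3 (propagate distance d=28): x=-45.2500 theta=-1.1375
After 4 (thin lens f=50): x=-45.2500 theta=-0.2325
Rounded to 4 decimal places: x = -45.2500, theta = -0.2325

Answer: -45.2500 -0.2325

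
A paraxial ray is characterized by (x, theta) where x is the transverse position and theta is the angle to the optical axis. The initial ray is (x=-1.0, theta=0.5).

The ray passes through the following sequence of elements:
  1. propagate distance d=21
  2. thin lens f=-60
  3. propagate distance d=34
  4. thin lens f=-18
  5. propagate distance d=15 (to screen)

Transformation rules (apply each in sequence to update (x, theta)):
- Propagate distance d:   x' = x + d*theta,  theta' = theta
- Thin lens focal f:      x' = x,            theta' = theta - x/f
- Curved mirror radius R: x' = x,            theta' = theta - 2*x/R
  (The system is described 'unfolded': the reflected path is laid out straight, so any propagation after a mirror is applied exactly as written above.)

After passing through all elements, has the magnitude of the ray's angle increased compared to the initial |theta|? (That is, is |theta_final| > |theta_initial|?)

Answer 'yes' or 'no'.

Initial: x=-1.0000 theta=0.5000
After 1 (propagate distance d=21): x=9.5000 theta=0.5000
After 2 (thin lens f=-60): x=9.5000 theta=79/120 (≈0.6583)
After 3 (propagate distance d=34): x=1913/60 (≈31.8833) theta=79/120 (≈0.6583)
After 4 (thin lens f=-18): x=1913/60 (≈31.8833) theta=328/135 (≈2.4296)
After 5 (propagate distance d=15 (to screen)): x=12299/180 (≈68.3278) theta=328/135 (≈2.4296)
|theta_initial|=0.5000 |theta_final|=328/135 (≈2.4296) -> increased

Answer: yes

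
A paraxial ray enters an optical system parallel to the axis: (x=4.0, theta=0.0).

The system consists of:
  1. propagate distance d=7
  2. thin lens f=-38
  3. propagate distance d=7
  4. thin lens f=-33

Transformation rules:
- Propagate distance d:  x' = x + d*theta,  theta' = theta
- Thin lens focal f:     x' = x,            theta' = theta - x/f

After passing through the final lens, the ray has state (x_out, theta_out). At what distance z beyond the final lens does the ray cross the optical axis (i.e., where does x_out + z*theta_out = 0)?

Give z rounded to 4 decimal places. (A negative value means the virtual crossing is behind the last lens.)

Answer: -19.0385

Derivation:
Initial: x=4.0000 theta=0.0000
After 1 (propagate distance d=7): x=4.0000 theta=0.0000
After 2 (thin lens f=-38): x=4.0000 theta=2/19 (≈0.1053)
After 3 (propagate distance d=7): x=90/19 (≈4.7368) theta=2/19 (≈0.1053)
After 4 (thin lens f=-33): x=90/19 (≈4.7368) theta=52/209 (≈0.2488)
z_focus = -x_out/theta_out = -(90/19)/(52/209) = -495/26 ≈ -19.0385
Rounded to 4 decimal places: z = -19.0385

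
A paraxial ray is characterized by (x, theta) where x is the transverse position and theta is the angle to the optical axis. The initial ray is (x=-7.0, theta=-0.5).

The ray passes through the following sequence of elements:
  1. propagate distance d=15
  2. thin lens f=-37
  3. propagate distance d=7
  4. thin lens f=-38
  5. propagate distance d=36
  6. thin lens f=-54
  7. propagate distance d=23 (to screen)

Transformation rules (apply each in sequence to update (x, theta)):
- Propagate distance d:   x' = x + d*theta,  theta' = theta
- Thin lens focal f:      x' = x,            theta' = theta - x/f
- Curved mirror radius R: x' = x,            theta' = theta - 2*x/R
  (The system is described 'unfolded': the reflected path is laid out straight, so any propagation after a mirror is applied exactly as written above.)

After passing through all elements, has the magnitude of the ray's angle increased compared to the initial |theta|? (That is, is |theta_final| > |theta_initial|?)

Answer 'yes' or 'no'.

Initial: x=-7.0000 theta=-0.5000
After 1 (propagate distance d=15): x=-14.5000 theta=-0.5000
After 2 (thin lens f=-37): x=-14.5000 theta=-33/37 (≈-0.8919)
After 3 (propagate distance d=7): x=-1535/74 (≈-20.7432) theta=-33/37 (≈-0.8919)
After 4 (thin lens f=-38): x=-1535/74 (≈-20.7432) theta=-4043/2812 (≈-1.4378)
After 5 (propagate distance d=36): x=-101939/1406 (≈-72.5028) theta=-4043/2812 (≈-1.4378)
After 6 (thin lens f=-54): x=-101939/1406 (≈-72.5028) theta=-52775/18981 (≈-2.7804)
After 7 (propagate distance d=23 (to screen)): x=-5180003/37962 (≈-136.4523) theta=-52775/18981 (≈-2.7804)
|theta_initial|=0.5000 |theta_final|=52775/18981 (≈2.7804) -> increased

Answer: yes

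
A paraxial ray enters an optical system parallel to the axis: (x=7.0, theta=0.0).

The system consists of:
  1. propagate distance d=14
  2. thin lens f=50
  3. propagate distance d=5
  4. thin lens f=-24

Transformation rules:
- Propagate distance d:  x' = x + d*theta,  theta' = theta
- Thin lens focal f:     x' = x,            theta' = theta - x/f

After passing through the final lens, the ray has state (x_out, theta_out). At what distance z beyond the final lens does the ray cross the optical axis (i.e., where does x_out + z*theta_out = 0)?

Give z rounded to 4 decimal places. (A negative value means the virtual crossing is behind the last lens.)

Initial: x=7.0000 theta=0.0000
After 1 (propagate distance d=14): x=7.0000 theta=0.0000
After 2 (thin lens f=50): x=7.0000 theta=-0.1400
After 3 (propagate distance d=5): x=6.3000 theta=-0.1400
After 4 (thin lens f=-24): x=6.3000 theta=0.1225
z_focus = -x_out/theta_out = -(6.3000)/(0.1225) = -360/7 ≈ -51.4286
Rounded to 4 decimal places: z = -51.4286

Answer: -51.4286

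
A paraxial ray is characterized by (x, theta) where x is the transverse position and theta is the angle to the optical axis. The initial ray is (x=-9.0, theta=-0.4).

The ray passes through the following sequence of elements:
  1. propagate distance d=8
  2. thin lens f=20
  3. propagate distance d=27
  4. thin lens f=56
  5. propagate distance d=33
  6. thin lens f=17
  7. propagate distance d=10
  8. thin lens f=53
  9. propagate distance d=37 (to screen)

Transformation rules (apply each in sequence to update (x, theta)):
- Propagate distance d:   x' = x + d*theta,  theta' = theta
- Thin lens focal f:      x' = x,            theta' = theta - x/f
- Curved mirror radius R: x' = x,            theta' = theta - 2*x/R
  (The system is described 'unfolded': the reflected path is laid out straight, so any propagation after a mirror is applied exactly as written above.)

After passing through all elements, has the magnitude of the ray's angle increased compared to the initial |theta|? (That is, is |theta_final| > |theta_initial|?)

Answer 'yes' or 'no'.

Initial: x=-9.0000 theta=-0.4000
After 1 (propagate distance d=8): x=-12.2000 theta=-0.4000
After 2 (thin lens f=20): x=-12.2000 theta=0.2100
After 3 (propagate distance d=27): x=-6.5300 theta=0.2100
After 4 (thin lens f=56): x=-6.5300 theta=1829/5600 (≈0.3266)
After 5 (propagate distance d=33): x=23789/5600 (≈4.2480) theta=1829/5600 (≈0.3266)
After 6 (thin lens f=17): x=23789/5600 (≈4.2480) theta=913/11900 (≈0.0767)
After 7 (propagate distance d=10): x=477453/95200 (≈5.0153) theta=913/11900 (≈0.0767)
After 8 (thin lens f=53): x=477453/95200 (≈5.0153) theta=-90341/5045600 (≈-0.0179)
After 9 (propagate distance d=37 (to screen)): x=2745299/630700 (≈4.3528) theta=-90341/5045600 (≈-0.0179)
|theta_initial|=0.4000 |theta_final|=90341/5045600 (≈0.0179) -> not increased

Answer: no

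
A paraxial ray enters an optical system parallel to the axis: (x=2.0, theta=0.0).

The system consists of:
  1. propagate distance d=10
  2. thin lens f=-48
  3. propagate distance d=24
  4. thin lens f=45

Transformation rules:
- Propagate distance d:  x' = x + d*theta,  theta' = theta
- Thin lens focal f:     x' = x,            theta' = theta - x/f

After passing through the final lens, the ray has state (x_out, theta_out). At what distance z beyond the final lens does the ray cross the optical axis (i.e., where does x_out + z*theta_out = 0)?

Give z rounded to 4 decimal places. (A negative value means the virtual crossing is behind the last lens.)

Initial: x=2.0000 theta=0.0000
After 1 (propagate distance d=10): x=2.0000 theta=0.0000
After 2 (thin lens f=-48): x=2.0000 theta=1/24 (≈0.0417)
After 3 (propagate distance d=24): x=3.0000 theta=1/24 (≈0.0417)
After 4 (thin lens f=45): x=3.0000 theta=-0.0250
z_focus = -x_out/theta_out = -(3.0000)/(-0.0250) = 120.0000
Rounded to 4 decimal places: z = 120.0000

Answer: 120.0000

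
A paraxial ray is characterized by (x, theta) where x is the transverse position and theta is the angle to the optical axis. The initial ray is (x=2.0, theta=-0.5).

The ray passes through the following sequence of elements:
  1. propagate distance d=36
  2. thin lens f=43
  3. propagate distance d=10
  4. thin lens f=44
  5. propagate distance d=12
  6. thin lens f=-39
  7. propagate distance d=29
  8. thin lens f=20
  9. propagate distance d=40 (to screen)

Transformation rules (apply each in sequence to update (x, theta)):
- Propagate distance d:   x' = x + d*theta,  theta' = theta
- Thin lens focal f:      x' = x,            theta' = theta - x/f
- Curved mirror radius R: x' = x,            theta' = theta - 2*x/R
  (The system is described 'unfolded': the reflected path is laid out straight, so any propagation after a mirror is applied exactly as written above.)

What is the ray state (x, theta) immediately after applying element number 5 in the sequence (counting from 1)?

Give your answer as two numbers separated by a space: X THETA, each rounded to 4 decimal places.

Initial: x=2.0000 theta=-0.5000
After 1 (propagate distance d=36): x=-16.0000 theta=-0.5000
After 2 (thin lens f=43): x=-16.0000 theta=-11/86 (≈-0.1279)
After 3 (propagate distance d=10): x=-743/43 (≈-17.2791) theta=-11/86 (≈-0.1279)
After 4 (thin lens f=44): x=-743/43 (≈-17.2791) theta=501/1892 (≈0.2648)
After 5 (propagate distance d=12): x=-6670/473 (≈-14.1015) theta=501/1892 (≈0.2648)
Rounded to 4 decimal places: x = -14.1015, theta = 0.2648

Answer: -14.1015 0.2648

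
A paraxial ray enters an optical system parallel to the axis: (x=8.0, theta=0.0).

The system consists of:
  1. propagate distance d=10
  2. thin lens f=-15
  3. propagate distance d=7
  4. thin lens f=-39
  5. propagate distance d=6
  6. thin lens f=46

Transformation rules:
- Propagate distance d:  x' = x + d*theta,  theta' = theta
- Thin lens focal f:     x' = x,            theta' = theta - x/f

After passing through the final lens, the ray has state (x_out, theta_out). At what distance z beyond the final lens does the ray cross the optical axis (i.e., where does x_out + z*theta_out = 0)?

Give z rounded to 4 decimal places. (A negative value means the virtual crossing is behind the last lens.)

Initial: x=8.0000 theta=0.0000
After 1 (propagate distance d=10): x=8.0000 theta=0.0000
After 2 (thin lens f=-15): x=8.0000 theta=8/15 (≈0.5333)
After 3 (propagate distance d=7): x=176/15 (≈11.7333) theta=8/15 (≈0.5333)
After 4 (thin lens f=-39): x=176/15 (≈11.7333) theta=488/585 (≈0.8342)
After 5 (propagate distance d=6): x=1088/65 (≈16.7385) theta=488/585 (≈0.8342)
After 6 (thin lens f=46): x=1088/65 (≈16.7385) theta=6328/13455 (≈0.4703)
z_focus = -x_out/theta_out = -(1088/65)/(6328/13455) = -28152/791 ≈ -35.5904
Rounded to 4 decimal places: z = -35.5904

Answer: -35.5904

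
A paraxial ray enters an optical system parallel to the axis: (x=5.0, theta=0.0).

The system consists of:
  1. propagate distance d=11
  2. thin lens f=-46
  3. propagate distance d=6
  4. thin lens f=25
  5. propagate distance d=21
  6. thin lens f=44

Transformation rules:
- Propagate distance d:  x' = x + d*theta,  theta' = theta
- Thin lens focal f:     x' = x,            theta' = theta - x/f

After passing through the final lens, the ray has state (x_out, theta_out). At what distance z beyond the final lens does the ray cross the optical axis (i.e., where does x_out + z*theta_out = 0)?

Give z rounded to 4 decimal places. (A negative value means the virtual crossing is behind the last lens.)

Initial: x=5.0000 theta=0.0000
After 1 (propagate distance d=11): x=5.0000 theta=0.0000
After 2 (thin lens f=-46): x=5.0000 theta=5/46 (≈0.1087)
After 3 (propagate distance d=6): x=130/23 (≈5.6522) theta=5/46 (≈0.1087)
After 4 (thin lens f=25): x=130/23 (≈5.6522) theta=-27/230 (≈-0.1174)
After 5 (propagate distance d=21): x=733/230 (≈3.1870) theta=-27/230 (≈-0.1174)
After 6 (thin lens f=44): x=733/230 (≈3.1870) theta=-1921/10120 (≈-0.1898)
z_focus = -x_out/theta_out = -(733/230)/(-1921/10120) = 32252/1921 ≈ 16.7892
Rounded to 4 decimal places: z = 16.7892

Answer: 16.7892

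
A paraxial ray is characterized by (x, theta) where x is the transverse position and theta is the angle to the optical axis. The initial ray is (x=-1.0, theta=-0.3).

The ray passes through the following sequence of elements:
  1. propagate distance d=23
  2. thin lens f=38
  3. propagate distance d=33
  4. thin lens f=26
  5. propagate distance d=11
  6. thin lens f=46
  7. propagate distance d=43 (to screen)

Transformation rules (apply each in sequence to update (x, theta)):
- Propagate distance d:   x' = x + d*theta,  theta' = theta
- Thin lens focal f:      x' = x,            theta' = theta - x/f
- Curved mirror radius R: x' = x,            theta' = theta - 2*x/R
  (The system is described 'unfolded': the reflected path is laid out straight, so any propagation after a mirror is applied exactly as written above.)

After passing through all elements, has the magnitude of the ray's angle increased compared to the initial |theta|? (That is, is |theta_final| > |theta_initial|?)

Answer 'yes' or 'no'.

Initial: x=-1.0000 theta=-0.3000
After 1 (propagate distance d=23): x=-7.9000 theta=-0.3000
After 2 (thin lens f=38): x=-7.9000 theta=-7/76 (≈-0.0921)
After 3 (propagate distance d=33): x=-4157/380 (≈-10.9395) theta=-7/76 (≈-0.0921)
After 4 (thin lens f=26): x=-4157/380 (≈-10.9395) theta=3247/9880 (≈0.3286)
After 5 (propagate distance d=11): x=-14473/1976 (≈-7.3244) theta=3247/9880 (≈0.3286)
After 6 (thin lens f=46): x=-14473/1976 (≈-7.3244) theta=221727/454480 (≈0.4879)
After 7 (propagate distance d=43 (to screen)): x=6205471/454480 (≈13.6540) theta=221727/454480 (≈0.4879)
|theta_initial|=0.3000 |theta_final|=221727/454480 (≈0.4879) -> increased

Answer: yes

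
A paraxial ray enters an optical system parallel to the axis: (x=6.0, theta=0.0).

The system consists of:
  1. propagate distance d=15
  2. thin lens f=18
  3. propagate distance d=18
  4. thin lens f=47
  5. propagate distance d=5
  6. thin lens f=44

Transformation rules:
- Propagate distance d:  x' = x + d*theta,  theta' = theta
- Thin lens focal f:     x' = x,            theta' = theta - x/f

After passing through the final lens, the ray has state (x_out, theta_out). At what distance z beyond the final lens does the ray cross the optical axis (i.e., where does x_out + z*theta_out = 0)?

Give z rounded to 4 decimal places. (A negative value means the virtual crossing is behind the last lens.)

Answer: -5.6410

Derivation:
Initial: x=6.0000 theta=0.0000
After 1 (propagate distance d=15): x=6.0000 theta=0.0000
After 2 (thin lens f=18): x=6.0000 theta=-1/3 (≈-0.3333)
After 3 (propagate distance d=18): x=0.0000 theta=-1/3 (≈-0.3333)
After 4 (thin lens f=47): x=0.0000 theta=-1/3 (≈-0.3333)
After 5 (propagate distance d=5): x=-5/3 (≈-1.6667) theta=-1/3 (≈-0.3333)
After 6 (thin lens f=44): x=-5/3 (≈-1.6667) theta=-13/44 (≈-0.2955)
z_focus = -x_out/theta_out = -(-5/3)/(-13/44) = -220/39 ≈ -5.6410
Rounded to 4 decimal places: z = -5.6410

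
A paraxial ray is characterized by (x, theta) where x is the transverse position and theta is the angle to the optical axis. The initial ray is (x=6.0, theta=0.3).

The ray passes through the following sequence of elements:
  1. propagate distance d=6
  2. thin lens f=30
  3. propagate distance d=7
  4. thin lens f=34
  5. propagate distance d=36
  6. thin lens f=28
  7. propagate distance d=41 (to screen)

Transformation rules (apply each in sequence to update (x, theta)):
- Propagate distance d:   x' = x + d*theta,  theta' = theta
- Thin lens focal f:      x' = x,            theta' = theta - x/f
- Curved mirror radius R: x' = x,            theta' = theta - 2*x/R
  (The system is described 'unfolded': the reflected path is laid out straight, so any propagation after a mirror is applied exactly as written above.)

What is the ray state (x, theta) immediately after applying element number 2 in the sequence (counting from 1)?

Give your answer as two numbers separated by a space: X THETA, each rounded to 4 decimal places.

Answer: 7.8000 0.0400

Derivation:
Initial: x=6.0000 theta=0.3000
After 1 (propagate distance d=6): x=7.8000 theta=0.3000
After 2 (thin lens f=30): x=7.8000 theta=0.0400
Rounded to 4 decimal places: x = 7.8000, theta = 0.0400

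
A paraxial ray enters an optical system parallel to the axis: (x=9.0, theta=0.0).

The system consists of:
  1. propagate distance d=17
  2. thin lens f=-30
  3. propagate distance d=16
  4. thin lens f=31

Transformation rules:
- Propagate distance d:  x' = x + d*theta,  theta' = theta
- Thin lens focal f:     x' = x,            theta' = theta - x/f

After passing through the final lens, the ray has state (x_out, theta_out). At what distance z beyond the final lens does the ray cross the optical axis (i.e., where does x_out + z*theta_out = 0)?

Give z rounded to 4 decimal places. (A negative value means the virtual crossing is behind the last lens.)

Initial: x=9.0000 theta=0.0000
After 1 (propagate distance d=17): x=9.0000 theta=0.0000
After 2 (thin lens f=-30): x=9.0000 theta=0.3000
After 3 (propagate distance d=16): x=13.8000 theta=0.3000
After 4 (thin lens f=31): x=13.8000 theta=-9/62 (≈-0.1452)
z_focus = -x_out/theta_out = -(13.8000)/(-9/62) = 1426/15 ≈ 95.0667
Rounded to 4 decimal places: z = 95.0667

Answer: 95.0667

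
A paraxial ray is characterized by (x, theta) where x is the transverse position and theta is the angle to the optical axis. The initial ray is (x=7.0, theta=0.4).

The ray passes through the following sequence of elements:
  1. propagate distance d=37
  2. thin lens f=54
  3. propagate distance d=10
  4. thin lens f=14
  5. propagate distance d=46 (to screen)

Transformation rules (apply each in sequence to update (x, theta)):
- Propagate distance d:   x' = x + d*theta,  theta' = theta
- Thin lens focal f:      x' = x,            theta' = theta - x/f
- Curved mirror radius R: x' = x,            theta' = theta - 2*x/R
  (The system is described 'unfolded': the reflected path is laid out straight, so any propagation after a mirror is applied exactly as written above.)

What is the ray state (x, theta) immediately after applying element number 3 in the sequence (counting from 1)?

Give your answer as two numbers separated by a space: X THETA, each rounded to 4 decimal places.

Answer: 21.7630 -0.0037

Derivation:
Initial: x=7.0000 theta=0.4000
After 1 (propagate distance d=37): x=21.8000 theta=0.4000
After 2 (thin lens f=54): x=21.8000 theta=-1/270 (≈-0.0037)
After 3 (propagate distance d=10): x=2938/135 (≈21.7630) theta=-1/270 (≈-0.0037)
Rounded to 4 decimal places: x = 21.7630, theta = -0.0037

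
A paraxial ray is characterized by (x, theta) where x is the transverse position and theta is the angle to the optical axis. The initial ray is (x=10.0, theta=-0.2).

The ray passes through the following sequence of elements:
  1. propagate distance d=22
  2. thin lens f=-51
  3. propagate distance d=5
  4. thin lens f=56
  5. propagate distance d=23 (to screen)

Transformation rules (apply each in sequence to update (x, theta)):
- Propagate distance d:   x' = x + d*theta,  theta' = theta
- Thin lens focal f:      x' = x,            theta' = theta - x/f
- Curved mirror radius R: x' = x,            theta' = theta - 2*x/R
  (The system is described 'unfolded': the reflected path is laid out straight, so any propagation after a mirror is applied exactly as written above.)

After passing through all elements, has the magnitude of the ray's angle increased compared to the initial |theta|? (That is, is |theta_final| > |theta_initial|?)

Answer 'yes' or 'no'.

Initial: x=10.0000 theta=-0.2000
After 1 (propagate distance d=22): x=5.6000 theta=-0.2000
After 2 (thin lens f=-51): x=5.6000 theta=-23/255 (≈-0.0902)
After 3 (propagate distance d=5): x=1313/255 (≈5.1490) theta=-23/255 (≈-0.0902)
After 4 (thin lens f=56): x=1313/255 (≈5.1490) theta=-51/280 (≈-0.1821)
After 5 (propagate distance d=23 (to screen)): x=2741/2856 (≈0.9597) theta=-51/280 (≈-0.1821)
|theta_initial|=0.2000 |theta_final|=51/280 (≈0.1821) -> not increased

Answer: no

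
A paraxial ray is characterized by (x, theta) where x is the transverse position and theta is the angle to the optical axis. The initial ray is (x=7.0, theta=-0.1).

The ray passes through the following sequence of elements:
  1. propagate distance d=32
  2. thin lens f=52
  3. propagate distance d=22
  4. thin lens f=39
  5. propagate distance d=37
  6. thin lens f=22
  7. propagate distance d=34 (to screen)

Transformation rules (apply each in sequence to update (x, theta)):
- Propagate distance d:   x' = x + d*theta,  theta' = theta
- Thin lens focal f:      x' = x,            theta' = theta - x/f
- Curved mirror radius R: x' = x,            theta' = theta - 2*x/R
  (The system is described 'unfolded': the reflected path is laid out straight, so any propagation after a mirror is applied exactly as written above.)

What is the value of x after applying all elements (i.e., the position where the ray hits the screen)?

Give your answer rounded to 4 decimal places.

Initial: x=7.0000 theta=-0.1000
After 1 (propagate distance d=32): x=3.8000 theta=-0.1000
After 2 (thin lens f=52): x=3.8000 theta=-9/52 (≈-0.1731)
After 3 (propagate distance d=22): x=-1/130 (≈-0.0077) theta=-9/52 (≈-0.1731)
After 4 (thin lens f=39): x=-1/130 (≈-0.0077) theta=-1753/10140 (≈-0.1729)
After 5 (propagate distance d=37): x=-64939/10140 (≈-6.4042) theta=-1753/10140 (≈-0.1729)
After 6 (thin lens f=22): x=-64939/10140 (≈-6.4042) theta=8791/74360 (≈0.1182)
After 7 (propagate distance d=34 (to screen)): x=-66497/27885 (≈-2.3847) theta=8791/74360 (≈0.1182)
Rounded to 4 decimal places: x = -2.3847

Answer: -2.3847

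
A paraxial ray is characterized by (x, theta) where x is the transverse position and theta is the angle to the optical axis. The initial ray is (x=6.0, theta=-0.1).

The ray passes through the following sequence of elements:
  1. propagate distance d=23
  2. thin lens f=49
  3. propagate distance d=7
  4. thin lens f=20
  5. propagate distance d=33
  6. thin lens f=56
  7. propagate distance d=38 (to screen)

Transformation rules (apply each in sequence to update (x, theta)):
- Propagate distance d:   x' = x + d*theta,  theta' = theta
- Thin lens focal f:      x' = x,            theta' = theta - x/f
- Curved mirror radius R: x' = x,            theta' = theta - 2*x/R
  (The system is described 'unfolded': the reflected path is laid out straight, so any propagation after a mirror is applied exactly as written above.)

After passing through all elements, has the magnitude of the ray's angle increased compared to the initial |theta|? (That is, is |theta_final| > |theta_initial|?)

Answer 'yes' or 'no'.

Answer: yes

Derivation:
Initial: x=6.0000 theta=-0.1000
After 1 (propagate distance d=23): x=3.7000 theta=-0.1000
After 2 (thin lens f=49): x=3.7000 theta=-43/245 (≈-0.1755)
After 3 (propagate distance d=7): x=173/70 (≈2.4714) theta=-43/245 (≈-0.1755)
After 4 (thin lens f=20): x=173/70 (≈2.4714) theta=-2931/9800 (≈-0.2991)
After 5 (propagate distance d=33): x=-72503/9800 (≈-7.3983) theta=-2931/9800 (≈-0.2991)
After 6 (thin lens f=56): x=-72503/9800 (≈-7.3983) theta=-91633/548800 (≈-0.1670)
After 7 (propagate distance d=38 (to screen)): x=-3771111/274400 (≈-13.7431) theta=-91633/548800 (≈-0.1670)
|theta_initial|=0.1000 |theta_final|=91633/548800 (≈0.1670) -> increased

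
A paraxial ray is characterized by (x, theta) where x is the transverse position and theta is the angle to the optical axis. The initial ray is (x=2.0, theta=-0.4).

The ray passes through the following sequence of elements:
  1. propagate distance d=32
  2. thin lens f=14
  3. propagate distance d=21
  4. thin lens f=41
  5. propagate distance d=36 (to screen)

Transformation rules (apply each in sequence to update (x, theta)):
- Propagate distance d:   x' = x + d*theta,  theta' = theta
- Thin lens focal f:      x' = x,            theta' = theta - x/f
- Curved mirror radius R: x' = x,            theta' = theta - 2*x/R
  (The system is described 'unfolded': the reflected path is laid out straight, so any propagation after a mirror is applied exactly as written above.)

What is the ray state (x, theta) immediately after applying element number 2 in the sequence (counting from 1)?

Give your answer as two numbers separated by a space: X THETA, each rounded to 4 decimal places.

Initial: x=2.0000 theta=-0.4000
After 1 (propagate distance d=32): x=-10.8000 theta=-0.4000
After 2 (thin lens f=14): x=-10.8000 theta=13/35 (≈0.3714)
Rounded to 4 decimal places: x = -10.8000, theta = 0.3714

Answer: -10.8000 0.3714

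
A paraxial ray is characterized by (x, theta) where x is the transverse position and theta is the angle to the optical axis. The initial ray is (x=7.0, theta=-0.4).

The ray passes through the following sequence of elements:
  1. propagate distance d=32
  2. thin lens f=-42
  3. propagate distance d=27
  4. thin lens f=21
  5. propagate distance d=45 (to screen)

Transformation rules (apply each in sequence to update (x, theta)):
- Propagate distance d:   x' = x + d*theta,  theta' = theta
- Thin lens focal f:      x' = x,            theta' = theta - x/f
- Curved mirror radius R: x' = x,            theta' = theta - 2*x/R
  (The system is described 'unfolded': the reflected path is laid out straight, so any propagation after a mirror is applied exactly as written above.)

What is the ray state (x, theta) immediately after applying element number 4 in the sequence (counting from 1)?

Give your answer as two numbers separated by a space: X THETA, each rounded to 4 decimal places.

Initial: x=7.0000 theta=-0.4000
After 1 (propagate distance d=32): x=-5.8000 theta=-0.4000
After 2 (thin lens f=-42): x=-5.8000 theta=-113/210 (≈-0.5381)
After 3 (propagate distance d=27): x=-1423/70 (≈-20.3286) theta=-113/210 (≈-0.5381)
After 4 (thin lens f=21): x=-1423/70 (≈-20.3286) theta=316/735 (≈0.4299)
Rounded to 4 decimal places: x = -20.3286, theta = 0.4299

Answer: -20.3286 0.4299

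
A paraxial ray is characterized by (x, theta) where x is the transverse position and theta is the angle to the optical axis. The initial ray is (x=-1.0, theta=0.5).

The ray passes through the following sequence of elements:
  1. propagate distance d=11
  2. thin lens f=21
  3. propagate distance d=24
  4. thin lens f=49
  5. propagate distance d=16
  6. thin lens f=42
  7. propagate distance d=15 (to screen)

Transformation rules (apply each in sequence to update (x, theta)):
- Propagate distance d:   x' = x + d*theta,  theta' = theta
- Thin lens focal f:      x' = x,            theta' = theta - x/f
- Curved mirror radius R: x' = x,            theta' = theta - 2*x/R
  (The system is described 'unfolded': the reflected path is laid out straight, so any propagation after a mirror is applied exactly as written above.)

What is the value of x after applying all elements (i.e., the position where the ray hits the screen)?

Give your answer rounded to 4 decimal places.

Initial: x=-1.0000 theta=0.5000
After 1 (propagate distance d=11): x=4.5000 theta=0.5000
After 2 (thin lens f=21): x=4.5000 theta=2/7 (≈0.2857)
After 3 (propagate distance d=24): x=159/14 (≈11.3571) theta=2/7 (≈0.2857)
After 4 (thin lens f=49): x=159/14 (≈11.3571) theta=37/686 (≈0.0539)
After 5 (propagate distance d=16): x=8383/686 (≈12.2201) theta=37/686 (≈0.0539)
After 6 (thin lens f=42): x=8383/686 (≈12.2201) theta=-6829/28812 (≈-0.2370)
After 7 (propagate distance d=15 (to screen)): x=83217/9604 (≈8.6648) theta=-6829/28812 (≈-0.2370)
Rounded to 4 decimal places: x = 8.6648

Answer: 8.6648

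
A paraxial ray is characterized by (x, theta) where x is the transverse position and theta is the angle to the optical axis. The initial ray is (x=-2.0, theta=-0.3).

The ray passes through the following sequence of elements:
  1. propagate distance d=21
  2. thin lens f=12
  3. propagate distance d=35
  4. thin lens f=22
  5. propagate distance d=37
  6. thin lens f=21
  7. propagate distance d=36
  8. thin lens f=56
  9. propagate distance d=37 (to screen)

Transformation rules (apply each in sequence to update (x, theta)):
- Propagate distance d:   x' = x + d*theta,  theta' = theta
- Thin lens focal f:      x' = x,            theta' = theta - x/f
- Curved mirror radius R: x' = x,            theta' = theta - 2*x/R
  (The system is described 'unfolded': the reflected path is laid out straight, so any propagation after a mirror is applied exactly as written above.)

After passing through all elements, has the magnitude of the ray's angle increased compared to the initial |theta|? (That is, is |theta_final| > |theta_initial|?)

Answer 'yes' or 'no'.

Initial: x=-2.0000 theta=-0.3000
After 1 (propagate distance d=21): x=-8.3000 theta=-0.3000
After 2 (thin lens f=12): x=-8.3000 theta=47/120 (≈0.3917)
After 3 (propagate distance d=35): x=649/120 (≈5.4083) theta=47/120 (≈0.3917)
After 4 (thin lens f=22): x=649/120 (≈5.4083) theta=7/48 (≈0.1458)
After 5 (propagate distance d=37): x=2593/240 (≈10.8042) theta=7/48 (≈0.1458)
After 6 (thin lens f=21): x=2593/240 (≈10.8042) theta=-929/2520 (≈-0.3687)
After 7 (propagate distance d=36): x=-829/336 (≈-2.4673) theta=-929/2520 (≈-0.3687)
After 8 (thin lens f=56): x=-829/336 (≈-2.4673) theta=-91613/282240 (≈-0.3246)
After 9 (propagate distance d=37 (to screen)): x=-4086041/282240 (≈-14.4772) theta=-91613/282240 (≈-0.3246)
|theta_initial|=0.3000 |theta_final|=91613/282240 (≈0.3246) -> increased

Answer: yes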